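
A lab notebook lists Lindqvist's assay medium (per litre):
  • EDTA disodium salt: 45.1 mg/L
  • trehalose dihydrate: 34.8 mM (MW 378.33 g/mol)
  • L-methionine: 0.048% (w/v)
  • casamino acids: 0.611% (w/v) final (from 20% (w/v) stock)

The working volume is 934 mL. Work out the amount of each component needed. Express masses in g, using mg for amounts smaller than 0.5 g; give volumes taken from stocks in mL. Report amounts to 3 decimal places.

Scale factor relative to 1 L: 0.934.
EDTA disodium salt: 45.1 mg/L × 0.934 L = 42.123 mg
trehalose dihydrate: 34.8 mmol/L × 378.33 g/mol × 0.934 L ÷ 1000 = 12.297 g
L-methionine: 0.048 g per 100 mL × 934 mL ÷ 100 = 0.44832 g = 448.320 mg
casamino acids: C1V1 = C2V2 → 0.611% ÷ 20% × 934 mL = 28.534 mL

EDTA disodium salt 42.123 mg; trehalose dihydrate 12.297 g; L-methionine 448.320 mg; casamino acids 28.534 mL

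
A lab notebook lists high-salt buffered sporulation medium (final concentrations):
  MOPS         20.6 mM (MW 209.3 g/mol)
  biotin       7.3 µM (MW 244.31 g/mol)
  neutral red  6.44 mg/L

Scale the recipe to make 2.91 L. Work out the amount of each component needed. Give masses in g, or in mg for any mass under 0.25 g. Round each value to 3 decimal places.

MOPS 12.547 g; biotin 5.190 mg; neutral red 18.740 mg

Working volume: 2.91 L.
MOPS: 20.6 mmol/L × 209.3 g/mol × 2.91 L ÷ 1000 = 12.547 g
biotin: 7.3 µmol/L × 244.31 g/mol × 2.91 L ÷ 1000 = 5.190 mg
neutral red: 6.44 mg/L × 2.91 L = 18.740 mg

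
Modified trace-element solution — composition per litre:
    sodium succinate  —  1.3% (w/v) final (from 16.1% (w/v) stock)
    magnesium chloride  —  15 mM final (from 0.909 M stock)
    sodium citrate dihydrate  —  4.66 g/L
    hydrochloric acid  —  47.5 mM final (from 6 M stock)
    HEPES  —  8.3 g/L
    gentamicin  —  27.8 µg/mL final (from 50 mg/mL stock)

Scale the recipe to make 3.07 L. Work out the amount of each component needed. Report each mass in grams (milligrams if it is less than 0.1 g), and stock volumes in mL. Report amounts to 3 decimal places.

sodium succinate 247.888 mL; magnesium chloride 50.660 mL; sodium citrate dihydrate 14.306 g; hydrochloric acid 24.304 mL; HEPES 25.481 g; gentamicin 1.707 mL

Scale factor relative to 1 L: 3.07.
sodium succinate: V = C2·V2/C1 = 1.3% ÷ 16.1% × 3070 mL = 247.888 mL
magnesium chloride: V = C2·V2/C1 = 15 mM × 3070 mL ÷ 909 mM = 50.660 mL
sodium citrate dihydrate: 4.66 g/L × 3.07 L = 14.306 g
hydrochloric acid: dilute stock: 47.5 mM × 3070 mL ÷ 6000 mM = 24.304 mL
HEPES: 8.3 g/L × 3.07 L = 25.481 g
gentamicin: V = C2·V2/C1 = 27.8 µg/mL × 3070 mL ÷ 50000 µg/mL = 1.707 mL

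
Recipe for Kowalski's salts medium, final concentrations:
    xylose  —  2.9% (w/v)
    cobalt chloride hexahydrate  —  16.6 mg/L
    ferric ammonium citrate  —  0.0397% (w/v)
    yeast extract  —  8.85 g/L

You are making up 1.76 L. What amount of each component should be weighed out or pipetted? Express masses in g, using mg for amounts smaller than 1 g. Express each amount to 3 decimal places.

xylose 51.040 g; cobalt chloride hexahydrate 29.216 mg; ferric ammonium citrate 698.720 mg; yeast extract 15.576 g

Working volume: 1.76 L.
xylose: 2.9% w/v = 29 g/L → 29 × 1.76 L = 51.040 g
cobalt chloride hexahydrate: 16.6 mg/L × 1.76 L = 29.216 mg
ferric ammonium citrate: 0.0397 g per 100 mL × 1760 mL ÷ 100 = 0.69872 g = 698.720 mg
yeast extract: 8.85 g/L × 1.76 L = 15.576 g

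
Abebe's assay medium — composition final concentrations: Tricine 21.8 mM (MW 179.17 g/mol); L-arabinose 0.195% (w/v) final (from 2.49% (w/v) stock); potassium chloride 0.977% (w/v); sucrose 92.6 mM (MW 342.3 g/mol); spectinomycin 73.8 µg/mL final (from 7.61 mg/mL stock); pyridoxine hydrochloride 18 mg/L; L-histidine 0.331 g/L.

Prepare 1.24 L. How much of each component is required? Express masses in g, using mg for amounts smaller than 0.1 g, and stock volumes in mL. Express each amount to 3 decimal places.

Tricine 4.843 g; L-arabinose 97.108 mL; potassium chloride 12.115 g; sucrose 39.304 g; spectinomycin 12.025 mL; pyridoxine hydrochloride 22.320 mg; L-histidine 0.410 g

Working volume: 1.24 L.
Tricine: 21.8 mmol/L × 179.17 g/mol × 1.24 L ÷ 1000 = 4.843 g
L-arabinose: V = C2·V2/C1 = 0.195% ÷ 2.49% × 1240 mL = 97.108 mL
potassium chloride: 0.977% w/v = 9.77 g/L → 9.77 × 1.24 L = 12.115 g
sucrose: 92.6 mmol/L × 342.3 g/mol × 1.24 L ÷ 1000 = 39.304 g
spectinomycin: C1V1 = C2V2 → 73.8 µg/mL × 1240 mL ÷ 7610 µg/mL = 12.025 mL
pyridoxine hydrochloride: 18 mg/L × 1.24 L = 22.320 mg
L-histidine: 0.331 g/L × 1.24 L = 0.410 g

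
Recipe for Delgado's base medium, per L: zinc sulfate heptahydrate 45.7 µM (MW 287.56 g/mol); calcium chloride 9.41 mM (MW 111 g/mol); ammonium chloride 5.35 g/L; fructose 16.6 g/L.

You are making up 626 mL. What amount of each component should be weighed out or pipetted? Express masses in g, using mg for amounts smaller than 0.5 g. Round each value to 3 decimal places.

zinc sulfate heptahydrate 8.227 mg; calcium chloride 0.654 g; ammonium chloride 3.349 g; fructose 10.392 g

Scale factor relative to 1 L: 0.626.
zinc sulfate heptahydrate: 45.7 µmol/L × 287.56 g/mol × 0.626 L ÷ 1000 = 8.227 mg
calcium chloride: 9.41 mmol/L × 111 g/mol × 0.626 L ÷ 1000 = 0.654 g
ammonium chloride: 5.35 g/L × 0.626 L = 3.349 g
fructose: 16.6 g/L × 0.626 L = 10.392 g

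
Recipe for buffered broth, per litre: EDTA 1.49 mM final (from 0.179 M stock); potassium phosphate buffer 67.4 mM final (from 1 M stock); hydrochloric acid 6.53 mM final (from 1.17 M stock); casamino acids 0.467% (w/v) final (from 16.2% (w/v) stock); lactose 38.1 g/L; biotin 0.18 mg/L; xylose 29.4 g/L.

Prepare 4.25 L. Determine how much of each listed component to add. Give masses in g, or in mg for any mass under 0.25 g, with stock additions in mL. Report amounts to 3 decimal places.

EDTA 35.377 mL; potassium phosphate buffer 286.450 mL; hydrochloric acid 23.720 mL; casamino acids 122.515 mL; lactose 161.925 g; biotin 0.765 mg; xylose 124.950 g

Working volume: 4.25 L.
EDTA: C1V1 = C2V2 → 1.49 mM × 4250 mL ÷ 179 mM = 35.377 mL
potassium phosphate buffer: dilute stock: 67.4 mM × 4250 mL ÷ 1000 mM = 286.450 mL
hydrochloric acid: dilute stock: 6.53 mM × 4250 mL ÷ 1170 mM = 23.720 mL
casamino acids: dilute stock: 0.467% ÷ 16.2% × 4250 mL = 122.515 mL
lactose: 38.1 g/L × 4.25 L = 161.925 g
biotin: 0.18 mg/L × 4.25 L = 0.765 mg
xylose: 29.4 g/L × 4.25 L = 124.950 g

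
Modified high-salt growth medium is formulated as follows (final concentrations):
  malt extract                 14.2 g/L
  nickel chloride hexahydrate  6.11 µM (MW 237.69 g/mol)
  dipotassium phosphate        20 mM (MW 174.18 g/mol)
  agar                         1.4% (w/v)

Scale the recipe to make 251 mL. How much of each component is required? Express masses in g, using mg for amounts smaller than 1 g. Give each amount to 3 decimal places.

malt extract 3.564 g; nickel chloride hexahydrate 0.365 mg; dipotassium phosphate 874.384 mg; agar 3.514 g

Scale factor relative to 1 L: 0.251.
malt extract: 14.2 g/L × 0.251 L = 3.564 g
nickel chloride hexahydrate: 6.11 µmol/L × 237.69 g/mol × 0.251 L ÷ 1000 = 0.365 mg
dipotassium phosphate: 20 mmol/L × 174.18 mg/mmol × 0.251 L = 874.384 mg
agar: 1.4 g per 100 mL × 251 mL ÷ 100 = 3.514 g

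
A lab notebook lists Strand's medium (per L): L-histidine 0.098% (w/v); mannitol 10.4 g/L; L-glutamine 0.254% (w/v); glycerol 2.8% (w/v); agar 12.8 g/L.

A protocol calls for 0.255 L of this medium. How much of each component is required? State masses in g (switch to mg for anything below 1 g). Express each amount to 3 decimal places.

L-histidine 249.900 mg; mannitol 2.652 g; L-glutamine 647.700 mg; glycerol 7.140 g; agar 3.264 g

Scale factor relative to 1 L: 0.255.
L-histidine: 0.098 g per 100 mL × 255 mL ÷ 100 = 0.2499 g = 249.900 mg
mannitol: 10.4 g/L × 0.255 L = 2.652 g
L-glutamine: 0.254% w/v = 2.54 g/L → 2.54 × 0.255 L = 0.6477 g = 647.700 mg
glycerol: 2.8 g per 100 mL × 255 mL ÷ 100 = 7.140 g
agar: 12.8 g/L × 0.255 L = 3.264 g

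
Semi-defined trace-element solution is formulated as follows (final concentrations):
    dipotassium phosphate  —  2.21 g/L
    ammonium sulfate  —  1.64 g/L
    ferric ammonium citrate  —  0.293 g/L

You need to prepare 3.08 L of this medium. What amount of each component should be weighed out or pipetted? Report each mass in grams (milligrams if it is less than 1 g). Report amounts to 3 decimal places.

Working volume: 3.08 L.
dipotassium phosphate: 2.21 g/L × 3.08 L = 6.807 g
ammonium sulfate: 1.64 g/L × 3.08 L = 5.051 g
ferric ammonium citrate: 0.293 g/L × 3.08 L = 0.90244 g = 902.440 mg

dipotassium phosphate 6.807 g; ammonium sulfate 5.051 g; ferric ammonium citrate 902.440 mg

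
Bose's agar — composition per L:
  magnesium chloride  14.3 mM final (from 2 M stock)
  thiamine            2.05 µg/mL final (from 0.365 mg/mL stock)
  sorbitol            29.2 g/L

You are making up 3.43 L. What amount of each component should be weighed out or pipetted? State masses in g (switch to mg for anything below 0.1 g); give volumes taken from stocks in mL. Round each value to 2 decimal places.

Scale factor relative to 1 L: 3.43.
magnesium chloride: dilute stock: 14.3 mM × 3430 mL ÷ 2000 mM = 24.52 mL
thiamine: dilute stock: 2.05 µg/mL × 3430 mL ÷ 365 µg/mL = 19.26 mL
sorbitol: 29.2 g/L × 3.43 L = 100.16 g

magnesium chloride 24.52 mL; thiamine 19.26 mL; sorbitol 100.16 g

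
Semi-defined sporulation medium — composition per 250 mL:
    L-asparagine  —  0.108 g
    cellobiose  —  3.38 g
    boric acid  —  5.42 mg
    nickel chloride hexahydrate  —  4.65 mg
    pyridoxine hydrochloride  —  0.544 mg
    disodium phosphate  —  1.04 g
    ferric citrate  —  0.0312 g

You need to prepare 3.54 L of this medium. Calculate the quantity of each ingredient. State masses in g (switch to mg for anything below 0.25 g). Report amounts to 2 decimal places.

Ratio of target to recipe volume: 3540 / 250 = 14.16.
L-asparagine: 0.108 g × (3540 mL / 250 mL) = 1.53 g
cellobiose: 3.38 g × (3540 mL / 250 mL) = 47.86 g
boric acid: 5.42 mg × (3540 mL / 250 mL) = 76.75 mg
nickel chloride hexahydrate: 4.65 mg × (3540 mL / 250 mL) = 65.84 mg
pyridoxine hydrochloride: 0.544 mg × (3540 mL / 250 mL) = 7.70 mg
disodium phosphate: 1.04 g × (3540 mL / 250 mL) = 14.73 g
ferric citrate: 0.0312 g × (3540 mL / 250 mL) = 0.44 g

L-asparagine 1.53 g; cellobiose 47.86 g; boric acid 76.75 mg; nickel chloride hexahydrate 65.84 mg; pyridoxine hydrochloride 7.70 mg; disodium phosphate 14.73 g; ferric citrate 0.44 g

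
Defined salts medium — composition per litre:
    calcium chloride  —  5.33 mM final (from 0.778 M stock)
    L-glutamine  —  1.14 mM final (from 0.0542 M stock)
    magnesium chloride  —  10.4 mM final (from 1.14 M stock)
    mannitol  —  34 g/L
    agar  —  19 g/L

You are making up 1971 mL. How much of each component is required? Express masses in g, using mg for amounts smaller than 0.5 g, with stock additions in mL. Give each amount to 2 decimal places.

Scale factor relative to 1 L: 1.971.
calcium chloride: dilute stock: 5.33 mM × 1971 mL ÷ 778 mM = 13.50 mL
L-glutamine: dilute stock: 1.14 mM × 1971 mL ÷ 54.2 mM = 41.46 mL
magnesium chloride: dilute stock: 10.4 mM × 1971 mL ÷ 1140 mM = 17.98 mL
mannitol: 34 g/L × 1.971 L = 67.01 g
agar: 19 g/L × 1.971 L = 37.45 g

calcium chloride 13.50 mL; L-glutamine 41.46 mL; magnesium chloride 17.98 mL; mannitol 67.01 g; agar 37.45 g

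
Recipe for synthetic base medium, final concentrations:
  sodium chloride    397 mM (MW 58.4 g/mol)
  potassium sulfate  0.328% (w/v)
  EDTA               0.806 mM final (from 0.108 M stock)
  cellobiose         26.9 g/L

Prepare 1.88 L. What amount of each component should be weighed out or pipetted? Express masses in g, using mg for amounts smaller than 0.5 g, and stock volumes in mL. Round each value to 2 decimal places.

sodium chloride 43.59 g; potassium sulfate 6.17 g; EDTA 14.03 mL; cellobiose 50.57 g

Scale factor relative to 1 L: 1.88.
sodium chloride: 397 mmol/L × 58.4 g/mol × 1.88 L ÷ 1000 = 43.59 g
potassium sulfate: 0.328% w/v = 3.28 g/L → 3.28 × 1.88 L = 6.17 g
EDTA: C1V1 = C2V2 → 0.806 mM × 1880 mL ÷ 108 mM = 14.03 mL
cellobiose: 26.9 g/L × 1.88 L = 50.57 g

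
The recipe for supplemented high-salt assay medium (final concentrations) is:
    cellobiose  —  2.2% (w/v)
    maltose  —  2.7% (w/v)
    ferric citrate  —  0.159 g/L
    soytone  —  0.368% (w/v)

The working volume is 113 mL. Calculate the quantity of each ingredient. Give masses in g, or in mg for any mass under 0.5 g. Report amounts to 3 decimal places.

Working volume: 113 mL = 0.113 L.
cellobiose: 2.2 g per 100 mL × 113 mL ÷ 100 = 2.486 g
maltose: 2.7% w/v = 27 g/L → 27 × 0.113 L = 3.051 g
ferric citrate: 0.159 g/L × 0.113 L = 0.017967 g = 17.967 mg
soytone: 0.368% w/v = 3.68 g/L → 3.68 × 0.113 L = 0.41584 g = 415.840 mg

cellobiose 2.486 g; maltose 3.051 g; ferric citrate 17.967 mg; soytone 415.840 mg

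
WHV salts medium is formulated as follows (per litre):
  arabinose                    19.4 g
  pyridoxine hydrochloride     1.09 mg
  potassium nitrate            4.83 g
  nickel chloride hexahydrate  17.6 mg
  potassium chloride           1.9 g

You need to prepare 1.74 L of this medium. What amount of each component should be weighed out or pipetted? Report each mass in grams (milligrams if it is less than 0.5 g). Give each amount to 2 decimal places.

Ratio of target to recipe volume: 1740 / 1000 = 1.74.
arabinose: 19.4 g × (1740 mL / 1000 mL) = 33.76 g
pyridoxine hydrochloride: 1.09 mg × (1740 mL / 1000 mL) = 1.90 mg
potassium nitrate: 4.83 g × (1740 mL / 1000 mL) = 8.40 g
nickel chloride hexahydrate: 17.6 mg × (1740 mL / 1000 mL) = 30.62 mg
potassium chloride: 1.9 g × (1740 mL / 1000 mL) = 3.31 g

arabinose 33.76 g; pyridoxine hydrochloride 1.90 mg; potassium nitrate 8.40 g; nickel chloride hexahydrate 30.62 mg; potassium chloride 3.31 g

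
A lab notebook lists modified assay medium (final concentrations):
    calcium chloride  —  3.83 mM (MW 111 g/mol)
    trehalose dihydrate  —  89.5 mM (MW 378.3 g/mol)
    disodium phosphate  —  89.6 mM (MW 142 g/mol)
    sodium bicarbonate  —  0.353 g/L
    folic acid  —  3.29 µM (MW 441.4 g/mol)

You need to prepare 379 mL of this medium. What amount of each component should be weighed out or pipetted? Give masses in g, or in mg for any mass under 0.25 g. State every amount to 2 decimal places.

calcium chloride 161.12 mg; trehalose dihydrate 12.83 g; disodium phosphate 4.82 g; sodium bicarbonate 133.79 mg; folic acid 0.55 mg

Scale factor relative to 1 L: 0.379.
calcium chloride: 3.83 mmol/L × 111 mg/mmol × 0.379 L = 161.12 mg
trehalose dihydrate: 89.5 mmol/L × 378.3 g/mol × 0.379 L ÷ 1000 = 12.83 g
disodium phosphate: 89.6 mmol/L × 142 g/mol × 0.379 L ÷ 1000 = 4.82 g
sodium bicarbonate: 0.353 g/L × 0.379 L = 0.133787 g = 133.79 mg
folic acid: 3.29 µmol/L × 441.4 g/mol × 0.379 L ÷ 1000 = 0.55 mg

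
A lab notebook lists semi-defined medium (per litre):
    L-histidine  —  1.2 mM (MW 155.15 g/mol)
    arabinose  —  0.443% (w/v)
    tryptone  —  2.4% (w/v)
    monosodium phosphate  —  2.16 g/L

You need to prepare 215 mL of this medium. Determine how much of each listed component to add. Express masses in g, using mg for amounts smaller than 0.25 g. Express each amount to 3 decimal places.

L-histidine 40.029 mg; arabinose 0.952 g; tryptone 5.160 g; monosodium phosphate 0.464 g

Target volume = 215 mL = 0.215 L.
L-histidine: 1.2 mmol/L × 155.15 mg/mmol × 0.215 L = 40.029 mg
arabinose: 0.443% w/v = 4.43 g/L → 4.43 × 0.215 L = 0.952 g
tryptone: 2.4 g per 100 mL × 215 mL ÷ 100 = 5.160 g
monosodium phosphate: 2.16 g/L × 0.215 L = 0.464 g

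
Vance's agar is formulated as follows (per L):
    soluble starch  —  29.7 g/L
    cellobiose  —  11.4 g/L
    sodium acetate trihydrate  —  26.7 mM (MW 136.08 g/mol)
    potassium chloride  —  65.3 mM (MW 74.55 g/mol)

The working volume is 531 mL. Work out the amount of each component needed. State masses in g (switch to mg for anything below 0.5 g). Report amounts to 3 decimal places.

Working volume: 531 mL = 0.531 L.
soluble starch: 29.7 g/L × 0.531 L = 15.771 g
cellobiose: 11.4 g/L × 0.531 L = 6.053 g
sodium acetate trihydrate: 26.7 mmol/L × 136.08 g/mol × 0.531 L ÷ 1000 = 1.929 g
potassium chloride: 65.3 mmol/L × 74.55 g/mol × 0.531 L ÷ 1000 = 2.585 g

soluble starch 15.771 g; cellobiose 6.053 g; sodium acetate trihydrate 1.929 g; potassium chloride 2.585 g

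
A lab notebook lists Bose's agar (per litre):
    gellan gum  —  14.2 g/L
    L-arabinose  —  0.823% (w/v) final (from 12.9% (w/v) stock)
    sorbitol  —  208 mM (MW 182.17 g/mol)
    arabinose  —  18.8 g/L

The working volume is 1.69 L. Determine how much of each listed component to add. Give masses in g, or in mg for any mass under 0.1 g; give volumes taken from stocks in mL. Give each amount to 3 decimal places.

Working volume: 1.69 L.
gellan gum: 14.2 g/L × 1.69 L = 23.998 g
L-arabinose: V = C2·V2/C1 = 0.823% ÷ 12.9% × 1690 mL = 107.819 mL
sorbitol: 208 mmol/L × 182.17 g/mol × 1.69 L ÷ 1000 = 64.036 g
arabinose: 18.8 g/L × 1.69 L = 31.772 g

gellan gum 23.998 g; L-arabinose 107.819 mL; sorbitol 64.036 g; arabinose 31.772 g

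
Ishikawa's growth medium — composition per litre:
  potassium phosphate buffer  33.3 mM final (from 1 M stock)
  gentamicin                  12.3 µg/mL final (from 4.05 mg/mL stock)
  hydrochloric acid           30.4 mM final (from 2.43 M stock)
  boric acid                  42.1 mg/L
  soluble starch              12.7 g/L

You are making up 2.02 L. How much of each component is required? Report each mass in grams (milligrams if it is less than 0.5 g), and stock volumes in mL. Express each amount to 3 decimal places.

potassium phosphate buffer 67.266 mL; gentamicin 6.135 mL; hydrochloric acid 25.271 mL; boric acid 85.042 mg; soluble starch 25.654 g

Working volume: 2.02 L.
potassium phosphate buffer: dilute stock: 33.3 mM × 2020 mL ÷ 1000 mM = 67.266 mL
gentamicin: dilute stock: 12.3 µg/mL × 2020 mL ÷ 4050 µg/mL = 6.135 mL
hydrochloric acid: dilute stock: 30.4 mM × 2020 mL ÷ 2430 mM = 25.271 mL
boric acid: 42.1 mg/L × 2.02 L = 85.042 mg
soluble starch: 12.7 g/L × 2.02 L = 25.654 g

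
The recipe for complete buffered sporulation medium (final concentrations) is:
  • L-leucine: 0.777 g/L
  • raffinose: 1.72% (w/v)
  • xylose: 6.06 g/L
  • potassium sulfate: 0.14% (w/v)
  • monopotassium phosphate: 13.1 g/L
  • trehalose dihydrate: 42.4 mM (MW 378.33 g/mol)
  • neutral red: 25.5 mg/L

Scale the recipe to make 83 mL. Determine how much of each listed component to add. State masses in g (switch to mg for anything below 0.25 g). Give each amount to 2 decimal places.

Scale factor relative to 1 L: 0.083.
L-leucine: 0.777 g/L × 0.083 L = 0.064491 g = 64.49 mg
raffinose: 1.72 g per 100 mL × 83 mL ÷ 100 = 1.43 g
xylose: 6.06 g/L × 0.083 L = 0.50 g
potassium sulfate: 0.14 g per 100 mL × 83 mL ÷ 100 = 0.1162 g = 116.20 mg
monopotassium phosphate: 13.1 g/L × 0.083 L = 1.09 g
trehalose dihydrate: 42.4 mmol/L × 378.33 g/mol × 0.083 L ÷ 1000 = 1.33 g
neutral red: 25.5 mg/L × 0.083 L = 2.12 mg

L-leucine 64.49 mg; raffinose 1.43 g; xylose 0.50 g; potassium sulfate 116.20 mg; monopotassium phosphate 1.09 g; trehalose dihydrate 1.33 g; neutral red 2.12 mg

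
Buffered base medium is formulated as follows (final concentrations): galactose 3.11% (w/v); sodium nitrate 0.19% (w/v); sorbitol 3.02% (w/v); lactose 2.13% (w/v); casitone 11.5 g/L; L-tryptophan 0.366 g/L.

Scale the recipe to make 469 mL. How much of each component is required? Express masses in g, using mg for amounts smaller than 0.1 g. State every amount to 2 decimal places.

Target volume = 469 mL = 0.469 L.
galactose: 3.11 g per 100 mL × 469 mL ÷ 100 = 14.59 g
sodium nitrate: 0.19% w/v = 1.9 g/L → 1.9 × 0.469 L = 0.89 g
sorbitol: 3.02 g per 100 mL × 469 mL ÷ 100 = 14.16 g
lactose: 2.13% w/v = 21.3 g/L → 21.3 × 0.469 L = 9.99 g
casitone: 11.5 g/L × 0.469 L = 5.39 g
L-tryptophan: 0.366 g/L × 0.469 L = 0.17 g

galactose 14.59 g; sodium nitrate 0.89 g; sorbitol 14.16 g; lactose 9.99 g; casitone 5.39 g; L-tryptophan 0.17 g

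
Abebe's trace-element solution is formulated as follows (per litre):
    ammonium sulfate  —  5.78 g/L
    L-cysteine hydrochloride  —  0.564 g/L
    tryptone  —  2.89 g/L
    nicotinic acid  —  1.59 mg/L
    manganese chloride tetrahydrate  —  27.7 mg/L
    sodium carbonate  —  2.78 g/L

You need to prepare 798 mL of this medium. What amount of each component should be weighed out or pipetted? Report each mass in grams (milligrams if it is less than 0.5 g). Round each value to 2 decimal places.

Working volume: 798 mL = 0.798 L.
ammonium sulfate: 5.78 g/L × 0.798 L = 4.61 g
L-cysteine hydrochloride: 0.564 g/L × 0.798 L = 0.450072 g = 450.07 mg
tryptone: 2.89 g/L × 0.798 L = 2.31 g
nicotinic acid: 1.59 mg/L × 0.798 L = 1.27 mg
manganese chloride tetrahydrate: 27.7 mg/L × 0.798 L = 22.10 mg
sodium carbonate: 2.78 g/L × 0.798 L = 2.22 g

ammonium sulfate 4.61 g; L-cysteine hydrochloride 450.07 mg; tryptone 2.31 g; nicotinic acid 1.27 mg; manganese chloride tetrahydrate 22.10 mg; sodium carbonate 2.22 g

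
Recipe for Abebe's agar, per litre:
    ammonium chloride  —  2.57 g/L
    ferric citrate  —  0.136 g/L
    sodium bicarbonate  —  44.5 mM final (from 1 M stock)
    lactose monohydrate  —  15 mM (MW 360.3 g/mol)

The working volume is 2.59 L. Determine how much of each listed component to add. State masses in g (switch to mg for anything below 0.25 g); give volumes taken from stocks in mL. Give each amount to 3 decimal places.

ammonium chloride 6.656 g; ferric citrate 0.352 g; sodium bicarbonate 115.255 mL; lactose monohydrate 13.998 g

Working volume: 2.59 L.
ammonium chloride: 2.57 g/L × 2.59 L = 6.656 g
ferric citrate: 0.136 g/L × 2.59 L = 0.352 g
sodium bicarbonate: V = C2·V2/C1 = 44.5 mM × 2590 mL ÷ 1000 mM = 115.255 mL
lactose monohydrate: 15 mmol/L × 360.3 g/mol × 2.59 L ÷ 1000 = 13.998 g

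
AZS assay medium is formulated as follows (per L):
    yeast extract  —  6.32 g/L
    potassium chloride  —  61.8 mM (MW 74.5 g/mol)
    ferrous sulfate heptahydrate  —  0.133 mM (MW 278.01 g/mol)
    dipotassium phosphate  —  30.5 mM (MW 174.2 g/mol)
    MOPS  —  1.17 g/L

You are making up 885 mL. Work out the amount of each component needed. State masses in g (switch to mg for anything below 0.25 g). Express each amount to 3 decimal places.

yeast extract 5.593 g; potassium chloride 4.075 g; ferrous sulfate heptahydrate 32.723 mg; dipotassium phosphate 4.702 g; MOPS 1.035 g

Scale factor relative to 1 L: 0.885.
yeast extract: 6.32 g/L × 0.885 L = 5.593 g
potassium chloride: 61.8 mmol/L × 74.5 g/mol × 0.885 L ÷ 1000 = 4.075 g
ferrous sulfate heptahydrate: 0.133 mmol/L × 278.01 mg/mmol × 0.885 L = 32.723 mg
dipotassium phosphate: 30.5 mmol/L × 174.2 g/mol × 0.885 L ÷ 1000 = 4.702 g
MOPS: 1.17 g/L × 0.885 L = 1.035 g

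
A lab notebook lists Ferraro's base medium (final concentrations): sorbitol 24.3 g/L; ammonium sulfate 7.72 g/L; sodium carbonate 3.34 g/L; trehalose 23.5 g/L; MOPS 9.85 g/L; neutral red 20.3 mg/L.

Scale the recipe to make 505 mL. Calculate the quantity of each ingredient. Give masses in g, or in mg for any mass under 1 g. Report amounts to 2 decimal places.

sorbitol 12.27 g; ammonium sulfate 3.90 g; sodium carbonate 1.69 g; trehalose 11.87 g; MOPS 4.97 g; neutral red 10.25 mg

Target volume = 505 mL = 0.505 L.
sorbitol: 24.3 g/L × 0.505 L = 12.27 g
ammonium sulfate: 7.72 g/L × 0.505 L = 3.90 g
sodium carbonate: 3.34 g/L × 0.505 L = 1.69 g
trehalose: 23.5 g/L × 0.505 L = 11.87 g
MOPS: 9.85 g/L × 0.505 L = 4.97 g
neutral red: 20.3 mg/L × 0.505 L = 10.25 mg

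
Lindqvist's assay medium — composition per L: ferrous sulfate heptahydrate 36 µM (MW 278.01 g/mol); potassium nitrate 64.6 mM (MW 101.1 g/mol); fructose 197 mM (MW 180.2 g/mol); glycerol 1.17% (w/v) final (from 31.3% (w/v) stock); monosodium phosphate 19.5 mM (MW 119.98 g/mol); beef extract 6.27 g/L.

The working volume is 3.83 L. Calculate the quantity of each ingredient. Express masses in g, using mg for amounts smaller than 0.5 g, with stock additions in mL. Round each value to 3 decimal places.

ferrous sulfate heptahydrate 38.332 mg; potassium nitrate 25.014 g; fructose 135.963 g; glycerol 143.166 mL; monosodium phosphate 8.961 g; beef extract 24.014 g

Scale factor relative to 1 L: 3.83.
ferrous sulfate heptahydrate: 36 µmol/L × 278.01 g/mol × 3.83 L ÷ 1000 = 38.332 mg
potassium nitrate: 64.6 mmol/L × 101.1 g/mol × 3.83 L ÷ 1000 = 25.014 g
fructose: 197 mmol/L × 180.2 g/mol × 3.83 L ÷ 1000 = 135.963 g
glycerol: C1V1 = C2V2 → 1.17% ÷ 31.3% × 3830 mL = 143.166 mL
monosodium phosphate: 19.5 mmol/L × 119.98 g/mol × 3.83 L ÷ 1000 = 8.961 g
beef extract: 6.27 g/L × 3.83 L = 24.014 g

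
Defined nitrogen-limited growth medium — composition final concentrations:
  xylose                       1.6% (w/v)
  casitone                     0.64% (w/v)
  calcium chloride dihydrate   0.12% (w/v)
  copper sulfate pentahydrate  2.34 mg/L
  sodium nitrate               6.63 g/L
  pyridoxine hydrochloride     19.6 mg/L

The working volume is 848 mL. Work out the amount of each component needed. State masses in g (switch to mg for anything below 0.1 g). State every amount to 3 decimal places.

Scale factor relative to 1 L: 0.848.
xylose: 1.6 g per 100 mL × 848 mL ÷ 100 = 13.568 g
casitone: 0.64% w/v = 6.4 g/L → 6.4 × 0.848 L = 5.427 g
calcium chloride dihydrate: 0.12% w/v = 1.2 g/L → 1.2 × 0.848 L = 1.018 g
copper sulfate pentahydrate: 2.34 mg/L × 0.848 L = 1.984 mg
sodium nitrate: 6.63 g/L × 0.848 L = 5.622 g
pyridoxine hydrochloride: 19.6 mg/L × 0.848 L = 16.621 mg

xylose 13.568 g; casitone 5.427 g; calcium chloride dihydrate 1.018 g; copper sulfate pentahydrate 1.984 mg; sodium nitrate 5.622 g; pyridoxine hydrochloride 16.621 mg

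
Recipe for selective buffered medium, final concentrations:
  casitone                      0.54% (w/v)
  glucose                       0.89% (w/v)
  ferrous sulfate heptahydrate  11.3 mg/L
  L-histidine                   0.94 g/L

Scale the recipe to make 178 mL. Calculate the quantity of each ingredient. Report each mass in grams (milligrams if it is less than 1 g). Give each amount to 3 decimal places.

Working volume: 178 mL = 0.178 L.
casitone: 0.54 g per 100 mL × 178 mL ÷ 100 = 0.9612 g = 961.200 mg
glucose: 0.89 g per 100 mL × 178 mL ÷ 100 = 1.584 g
ferrous sulfate heptahydrate: 11.3 mg/L × 0.178 L = 2.011 mg
L-histidine: 0.94 g/L × 0.178 L = 0.16732 g = 167.320 mg

casitone 961.200 mg; glucose 1.584 g; ferrous sulfate heptahydrate 2.011 mg; L-histidine 167.320 mg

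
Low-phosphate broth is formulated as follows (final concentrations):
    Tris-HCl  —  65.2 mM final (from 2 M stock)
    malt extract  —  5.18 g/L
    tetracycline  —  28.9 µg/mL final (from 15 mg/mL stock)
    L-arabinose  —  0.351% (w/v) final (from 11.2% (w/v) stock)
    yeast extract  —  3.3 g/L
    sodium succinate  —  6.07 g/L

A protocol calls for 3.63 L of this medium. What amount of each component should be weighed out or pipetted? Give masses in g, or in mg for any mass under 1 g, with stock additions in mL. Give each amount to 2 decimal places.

Tris-HCl 118.34 mL; malt extract 18.80 g; tetracycline 6.99 mL; L-arabinose 113.76 mL; yeast extract 11.98 g; sodium succinate 22.03 g

Scale factor relative to 1 L: 3.63.
Tris-HCl: dilute stock: 65.2 mM × 3630 mL ÷ 2000 mM = 118.34 mL
malt extract: 5.18 g/L × 3.63 L = 18.80 g
tetracycline: V = C2·V2/C1 = 28.9 µg/mL × 3630 mL ÷ 15000 µg/mL = 6.99 mL
L-arabinose: C1V1 = C2V2 → 0.351% ÷ 11.2% × 3630 mL = 113.76 mL
yeast extract: 3.3 g/L × 3.63 L = 11.98 g
sodium succinate: 6.07 g/L × 3.63 L = 22.03 g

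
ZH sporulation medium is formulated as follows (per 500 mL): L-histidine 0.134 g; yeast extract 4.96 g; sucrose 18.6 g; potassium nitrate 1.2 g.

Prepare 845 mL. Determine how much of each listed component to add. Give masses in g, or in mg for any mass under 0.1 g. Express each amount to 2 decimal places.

Ratio of target to recipe volume: 845 / 500 = 1.69.
L-histidine: 0.134 g × (845 mL / 500 mL) = 0.23 g
yeast extract: 4.96 g × (845 mL / 500 mL) = 8.38 g
sucrose: 18.6 g × (845 mL / 500 mL) = 31.43 g
potassium nitrate: 1.2 g × (845 mL / 500 mL) = 2.03 g

L-histidine 0.23 g; yeast extract 8.38 g; sucrose 31.43 g; potassium nitrate 2.03 g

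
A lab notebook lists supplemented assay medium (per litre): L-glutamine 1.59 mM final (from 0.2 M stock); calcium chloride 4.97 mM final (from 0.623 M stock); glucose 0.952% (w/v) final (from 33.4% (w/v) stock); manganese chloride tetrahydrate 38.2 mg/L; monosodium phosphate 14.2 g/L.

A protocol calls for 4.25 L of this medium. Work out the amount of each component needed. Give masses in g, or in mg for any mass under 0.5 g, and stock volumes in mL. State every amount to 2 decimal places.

Scale factor relative to 1 L: 4.25.
L-glutamine: C1V1 = C2V2 → 1.59 mM × 4250 mL ÷ 200 mM = 33.79 mL
calcium chloride: C1V1 = C2V2 → 4.97 mM × 4250 mL ÷ 623 mM = 33.90 mL
glucose: dilute stock: 0.952% ÷ 33.4% × 4250 mL = 121.14 mL
manganese chloride tetrahydrate: 38.2 mg/L × 4.25 L = 162.35 mg
monosodium phosphate: 14.2 g/L × 4.25 L = 60.35 g

L-glutamine 33.79 mL; calcium chloride 33.90 mL; glucose 121.14 mL; manganese chloride tetrahydrate 162.35 mg; monosodium phosphate 60.35 g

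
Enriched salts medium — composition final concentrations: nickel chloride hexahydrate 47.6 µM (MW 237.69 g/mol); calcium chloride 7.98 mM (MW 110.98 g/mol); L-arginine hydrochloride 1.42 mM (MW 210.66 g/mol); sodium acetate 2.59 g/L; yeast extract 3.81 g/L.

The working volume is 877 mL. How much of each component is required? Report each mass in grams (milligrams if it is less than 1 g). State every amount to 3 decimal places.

Working volume: 877 mL = 0.877 L.
nickel chloride hexahydrate: 47.6 µmol/L × 237.69 g/mol × 0.877 L ÷ 1000 = 9.922 mg
calcium chloride: 7.98 mmol/L × 110.98 mg/mmol × 0.877 L = 776.689 mg
L-arginine hydrochloride: 1.42 mmol/L × 210.66 mg/mmol × 0.877 L = 262.343 mg
sodium acetate: 2.59 g/L × 0.877 L = 2.271 g
yeast extract: 3.81 g/L × 0.877 L = 3.341 g

nickel chloride hexahydrate 9.922 mg; calcium chloride 776.689 mg; L-arginine hydrochloride 262.343 mg; sodium acetate 2.271 g; yeast extract 3.341 g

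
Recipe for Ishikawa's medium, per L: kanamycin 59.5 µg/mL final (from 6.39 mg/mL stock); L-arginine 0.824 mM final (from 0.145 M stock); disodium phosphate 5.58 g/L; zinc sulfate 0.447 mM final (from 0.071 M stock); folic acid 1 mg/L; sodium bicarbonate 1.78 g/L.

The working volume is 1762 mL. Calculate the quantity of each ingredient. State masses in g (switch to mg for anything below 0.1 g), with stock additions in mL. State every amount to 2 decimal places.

Target volume = 1762 mL = 1.762 L.
kanamycin: C1V1 = C2V2 → 59.5 µg/mL × 1762 mL ÷ 6390 µg/mL = 16.41 mL
L-arginine: C1V1 = C2V2 → 0.824 mM × 1762 mL ÷ 145 mM = 10.01 mL
disodium phosphate: 5.58 g/L × 1.762 L = 9.83 g
zinc sulfate: V = C2·V2/C1 = 0.447 mM × 1762 mL ÷ 71 mM = 11.09 mL
folic acid: 1 mg/L × 1.762 L = 1.76 mg
sodium bicarbonate: 1.78 g/L × 1.762 L = 3.14 g

kanamycin 16.41 mL; L-arginine 10.01 mL; disodium phosphate 9.83 g; zinc sulfate 11.09 mL; folic acid 1.76 mg; sodium bicarbonate 3.14 g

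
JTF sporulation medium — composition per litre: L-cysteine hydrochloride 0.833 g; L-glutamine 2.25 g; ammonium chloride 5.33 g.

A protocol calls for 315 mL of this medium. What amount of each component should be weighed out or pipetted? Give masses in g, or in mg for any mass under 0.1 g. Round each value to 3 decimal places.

L-cysteine hydrochloride 0.262 g; L-glutamine 0.709 g; ammonium chloride 1.679 g

Scale factor = 315 mL / 1000 mL = 0.315.
L-cysteine hydrochloride: 0.833 g × (315 mL / 1000 mL) = 0.262 g
L-glutamine: 2.25 g × (315 mL / 1000 mL) = 0.709 g
ammonium chloride: 5.33 g × (315 mL / 1000 mL) = 1.679 g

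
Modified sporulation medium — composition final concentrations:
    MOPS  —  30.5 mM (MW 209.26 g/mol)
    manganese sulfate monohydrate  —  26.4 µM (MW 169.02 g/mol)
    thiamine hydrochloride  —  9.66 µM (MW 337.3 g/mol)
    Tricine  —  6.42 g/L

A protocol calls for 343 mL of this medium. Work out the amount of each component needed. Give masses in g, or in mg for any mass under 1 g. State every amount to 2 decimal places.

Target volume = 343 mL = 0.343 L.
MOPS: 30.5 mmol/L × 209.26 g/mol × 0.343 L ÷ 1000 = 2.19 g
manganese sulfate monohydrate: 26.4 µmol/L × 169.02 g/mol × 0.343 L ÷ 1000 = 1.53 mg
thiamine hydrochloride: 9.66 µmol/L × 337.3 g/mol × 0.343 L ÷ 1000 = 1.12 mg
Tricine: 6.42 g/L × 0.343 L = 2.20 g

MOPS 2.19 g; manganese sulfate monohydrate 1.53 mg; thiamine hydrochloride 1.12 mg; Tricine 2.20 g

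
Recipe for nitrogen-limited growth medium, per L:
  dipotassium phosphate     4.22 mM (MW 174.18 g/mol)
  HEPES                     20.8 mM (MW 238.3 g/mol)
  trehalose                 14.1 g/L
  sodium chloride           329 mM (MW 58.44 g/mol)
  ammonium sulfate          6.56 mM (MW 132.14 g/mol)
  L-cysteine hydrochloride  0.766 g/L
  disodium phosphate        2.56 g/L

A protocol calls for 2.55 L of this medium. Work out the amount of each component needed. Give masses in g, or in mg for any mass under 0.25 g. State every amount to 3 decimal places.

dipotassium phosphate 1.874 g; HEPES 12.639 g; trehalose 35.955 g; sodium chloride 49.028 g; ammonium sulfate 2.210 g; L-cysteine hydrochloride 1.953 g; disodium phosphate 6.528 g

Working volume: 2.55 L.
dipotassium phosphate: 4.22 mmol/L × 174.18 g/mol × 2.55 L ÷ 1000 = 1.874 g
HEPES: 20.8 mmol/L × 238.3 g/mol × 2.55 L ÷ 1000 = 12.639 g
trehalose: 14.1 g/L × 2.55 L = 35.955 g
sodium chloride: 329 mmol/L × 58.44 g/mol × 2.55 L ÷ 1000 = 49.028 g
ammonium sulfate: 6.56 mmol/L × 132.14 g/mol × 2.55 L ÷ 1000 = 2.210 g
L-cysteine hydrochloride: 0.766 g/L × 2.55 L = 1.953 g
disodium phosphate: 2.56 g/L × 2.55 L = 6.528 g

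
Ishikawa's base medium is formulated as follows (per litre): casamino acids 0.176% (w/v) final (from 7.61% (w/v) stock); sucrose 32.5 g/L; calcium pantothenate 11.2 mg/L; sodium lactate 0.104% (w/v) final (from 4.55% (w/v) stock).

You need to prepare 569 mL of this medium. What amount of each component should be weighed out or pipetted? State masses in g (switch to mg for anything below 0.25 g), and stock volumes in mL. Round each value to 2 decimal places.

Working volume: 569 mL = 0.569 L.
casamino acids: V = C2·V2/C1 = 0.176% ÷ 7.61% × 569 mL = 13.16 mL
sucrose: 32.5 g/L × 0.569 L = 18.49 g
calcium pantothenate: 11.2 mg/L × 0.569 L = 6.37 mg
sodium lactate: V = C2·V2/C1 = 0.104% ÷ 4.55% × 569 mL = 13.01 mL

casamino acids 13.16 mL; sucrose 18.49 g; calcium pantothenate 6.37 mg; sodium lactate 13.01 mL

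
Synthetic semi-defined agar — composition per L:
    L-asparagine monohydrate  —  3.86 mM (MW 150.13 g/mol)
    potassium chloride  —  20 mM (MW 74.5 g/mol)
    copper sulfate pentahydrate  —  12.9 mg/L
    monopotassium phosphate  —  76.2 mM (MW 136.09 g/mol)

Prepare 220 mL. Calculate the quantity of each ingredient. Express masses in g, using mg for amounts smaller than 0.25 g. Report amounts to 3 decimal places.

Working volume: 220 mL = 0.22 L.
L-asparagine monohydrate: 3.86 mmol/L × 150.13 mg/mmol × 0.22 L = 127.490 mg
potassium chloride: 20 mmol/L × 74.5 g/mol × 0.22 L ÷ 1000 = 0.328 g
copper sulfate pentahydrate: 12.9 mg/L × 0.22 L = 2.838 mg
monopotassium phosphate: 76.2 mmol/L × 136.09 g/mol × 0.22 L ÷ 1000 = 2.281 g

L-asparagine monohydrate 127.490 mg; potassium chloride 0.328 g; copper sulfate pentahydrate 2.838 mg; monopotassium phosphate 2.281 g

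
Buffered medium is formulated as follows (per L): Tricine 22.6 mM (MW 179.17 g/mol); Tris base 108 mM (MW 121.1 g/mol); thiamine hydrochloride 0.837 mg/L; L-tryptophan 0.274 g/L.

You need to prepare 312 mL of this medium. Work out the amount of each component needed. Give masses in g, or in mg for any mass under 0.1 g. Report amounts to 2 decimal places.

Target volume = 312 mL = 0.312 L.
Tricine: 22.6 mmol/L × 179.17 g/mol × 0.312 L ÷ 1000 = 1.26 g
Tris base: 108 mmol/L × 121.1 g/mol × 0.312 L ÷ 1000 = 4.08 g
thiamine hydrochloride: 0.837 mg/L × 0.312 L = 0.26 mg
L-tryptophan: 0.274 g/L × 0.312 L = 0.085488 g = 85.49 mg

Tricine 1.26 g; Tris base 4.08 g; thiamine hydrochloride 0.26 mg; L-tryptophan 85.49 mg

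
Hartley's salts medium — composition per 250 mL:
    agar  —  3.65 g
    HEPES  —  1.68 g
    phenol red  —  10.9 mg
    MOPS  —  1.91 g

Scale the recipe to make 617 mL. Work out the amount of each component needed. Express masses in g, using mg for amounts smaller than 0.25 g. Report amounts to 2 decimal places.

agar 9.01 g; HEPES 4.15 g; phenol red 26.90 mg; MOPS 4.71 g

Ratio of target to recipe volume: 617 / 250 = 2.468.
agar: 3.65 g × (617 mL / 250 mL) = 9.01 g
HEPES: 1.68 g × (617 mL / 250 mL) = 4.15 g
phenol red: 10.9 mg × (617 mL / 250 mL) = 26.90 mg
MOPS: 1.91 g × (617 mL / 250 mL) = 4.71 g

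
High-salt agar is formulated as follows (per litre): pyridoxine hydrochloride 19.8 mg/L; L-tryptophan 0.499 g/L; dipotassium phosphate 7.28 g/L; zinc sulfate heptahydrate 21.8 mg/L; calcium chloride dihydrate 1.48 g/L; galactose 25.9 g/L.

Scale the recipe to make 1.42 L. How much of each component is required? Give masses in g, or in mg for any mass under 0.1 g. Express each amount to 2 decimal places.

pyridoxine hydrochloride 28.12 mg; L-tryptophan 0.71 g; dipotassium phosphate 10.34 g; zinc sulfate heptahydrate 30.96 mg; calcium chloride dihydrate 2.10 g; galactose 36.78 g

Scale factor relative to 1 L: 1.42.
pyridoxine hydrochloride: 19.8 mg/L × 1.42 L = 28.12 mg
L-tryptophan: 0.499 g/L × 1.42 L = 0.71 g
dipotassium phosphate: 7.28 g/L × 1.42 L = 10.34 g
zinc sulfate heptahydrate: 21.8 mg/L × 1.42 L = 30.96 mg
calcium chloride dihydrate: 1.48 g/L × 1.42 L = 2.10 g
galactose: 25.9 g/L × 1.42 L = 36.78 g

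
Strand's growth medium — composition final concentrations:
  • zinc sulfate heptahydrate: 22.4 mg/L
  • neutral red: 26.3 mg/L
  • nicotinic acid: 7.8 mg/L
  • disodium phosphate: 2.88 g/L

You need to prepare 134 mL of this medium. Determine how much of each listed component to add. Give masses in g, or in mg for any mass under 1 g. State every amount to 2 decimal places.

zinc sulfate heptahydrate 3.00 mg; neutral red 3.52 mg; nicotinic acid 1.05 mg; disodium phosphate 385.92 mg

Scale factor relative to 1 L: 0.134.
zinc sulfate heptahydrate: 22.4 mg/L × 0.134 L = 3.00 mg
neutral red: 26.3 mg/L × 0.134 L = 3.52 mg
nicotinic acid: 7.8 mg/L × 0.134 L = 1.05 mg
disodium phosphate: 2.88 g/L × 0.134 L = 0.38592 g = 385.92 mg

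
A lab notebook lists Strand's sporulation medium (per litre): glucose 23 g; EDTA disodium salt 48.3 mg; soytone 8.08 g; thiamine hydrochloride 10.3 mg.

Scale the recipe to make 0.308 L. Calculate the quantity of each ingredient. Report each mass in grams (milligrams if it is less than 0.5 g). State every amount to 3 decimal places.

glucose 7.084 g; EDTA disodium salt 14.876 mg; soytone 2.489 g; thiamine hydrochloride 3.172 mg

Ratio of target to recipe volume: 308 / 1000 = 0.308.
glucose: 23 g × (308 mL / 1000 mL) = 7.084 g
EDTA disodium salt: 48.3 mg × (308 mL / 1000 mL) = 14.876 mg
soytone: 8.08 g × (308 mL / 1000 mL) = 2.489 g
thiamine hydrochloride: 10.3 mg × (308 mL / 1000 mL) = 3.172 mg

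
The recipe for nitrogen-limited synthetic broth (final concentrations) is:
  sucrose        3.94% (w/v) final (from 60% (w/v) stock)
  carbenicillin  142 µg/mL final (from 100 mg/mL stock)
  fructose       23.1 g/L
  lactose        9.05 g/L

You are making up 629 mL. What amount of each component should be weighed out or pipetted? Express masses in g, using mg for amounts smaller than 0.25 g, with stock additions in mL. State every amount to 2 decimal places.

Scale factor relative to 1 L: 0.629.
sucrose: C1V1 = C2V2 → 3.94% ÷ 60% × 629 mL = 41.30 mL
carbenicillin: dilute stock: 142 µg/mL × 629 mL ÷ 100000 µg/mL = 0.89 mL
fructose: 23.1 g/L × 0.629 L = 14.53 g
lactose: 9.05 g/L × 0.629 L = 5.69 g

sucrose 41.30 mL; carbenicillin 0.89 mL; fructose 14.53 g; lactose 5.69 g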